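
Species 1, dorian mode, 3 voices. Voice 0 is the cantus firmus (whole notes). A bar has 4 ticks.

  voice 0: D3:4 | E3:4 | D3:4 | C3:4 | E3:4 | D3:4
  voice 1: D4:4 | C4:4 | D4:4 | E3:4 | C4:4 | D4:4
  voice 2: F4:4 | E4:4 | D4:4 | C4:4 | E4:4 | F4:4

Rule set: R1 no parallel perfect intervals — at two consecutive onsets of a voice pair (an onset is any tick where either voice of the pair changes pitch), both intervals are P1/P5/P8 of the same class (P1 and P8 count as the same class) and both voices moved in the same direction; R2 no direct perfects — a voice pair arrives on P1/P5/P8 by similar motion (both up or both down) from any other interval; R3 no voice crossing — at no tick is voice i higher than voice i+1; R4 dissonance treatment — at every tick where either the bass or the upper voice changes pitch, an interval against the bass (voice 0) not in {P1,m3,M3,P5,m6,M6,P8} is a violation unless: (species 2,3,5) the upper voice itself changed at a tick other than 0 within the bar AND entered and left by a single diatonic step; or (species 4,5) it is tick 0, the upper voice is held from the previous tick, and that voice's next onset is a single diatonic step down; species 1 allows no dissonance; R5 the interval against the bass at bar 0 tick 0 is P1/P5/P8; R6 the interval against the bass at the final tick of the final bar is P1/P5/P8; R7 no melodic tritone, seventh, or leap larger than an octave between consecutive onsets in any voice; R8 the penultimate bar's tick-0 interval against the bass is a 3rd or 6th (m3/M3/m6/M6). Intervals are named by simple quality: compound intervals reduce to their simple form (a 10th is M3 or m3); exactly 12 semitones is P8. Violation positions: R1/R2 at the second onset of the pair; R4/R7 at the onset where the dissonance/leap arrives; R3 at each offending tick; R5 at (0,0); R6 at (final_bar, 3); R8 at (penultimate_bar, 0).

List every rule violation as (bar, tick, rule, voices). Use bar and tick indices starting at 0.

(0, 0, R5, (0, 2))
(2, 0, R1, (0, 2))
(3, 0, R1, (0, 2))
(3, 0, R7, (1,))
(4, 0, R1, (0, 2))
(4, 0, R8, (0, 2))
(5, 3, R6, (0, 2))

bar 0: v0=D3 v1=D4 v2=F4 downbeat m3
bar 1: v0=E3 v1=C4 v2=E4 downbeat P8
bar 2: v0=D3 v1=D4 v2=D4 downbeat P8
bar 3: v0=C3 v1=E3 v2=C4 downbeat P8
bar 4: v0=E3 v1=C4 v2=E4 downbeat P8
bar 5: v0=D3 v1=D4 v2=F4 downbeat m3
  -> R5 @ bar 0 tick 0 v(0, 2): opens on m3
  -> R1 @ bar 2 tick 0 v(0, 2): E3/E4 P8 -> D3/D4 P8 similar
  -> R1 @ bar 3 tick 0 v(0, 2): D3/D4 P8 -> C3/C4 P8 similar
  -> R7 @ bar 3 tick 0 v(1,): D4->E3 leap 10st
  -> R1 @ bar 4 tick 0 v(0, 2): C3/C4 P8 -> E3/E4 P8 similar
  -> R8 @ bar 4 tick 0 v(0, 2): penult P8 not 3rd/6th
  -> R6 @ bar 5 tick 3 v(0, 2): closes on m3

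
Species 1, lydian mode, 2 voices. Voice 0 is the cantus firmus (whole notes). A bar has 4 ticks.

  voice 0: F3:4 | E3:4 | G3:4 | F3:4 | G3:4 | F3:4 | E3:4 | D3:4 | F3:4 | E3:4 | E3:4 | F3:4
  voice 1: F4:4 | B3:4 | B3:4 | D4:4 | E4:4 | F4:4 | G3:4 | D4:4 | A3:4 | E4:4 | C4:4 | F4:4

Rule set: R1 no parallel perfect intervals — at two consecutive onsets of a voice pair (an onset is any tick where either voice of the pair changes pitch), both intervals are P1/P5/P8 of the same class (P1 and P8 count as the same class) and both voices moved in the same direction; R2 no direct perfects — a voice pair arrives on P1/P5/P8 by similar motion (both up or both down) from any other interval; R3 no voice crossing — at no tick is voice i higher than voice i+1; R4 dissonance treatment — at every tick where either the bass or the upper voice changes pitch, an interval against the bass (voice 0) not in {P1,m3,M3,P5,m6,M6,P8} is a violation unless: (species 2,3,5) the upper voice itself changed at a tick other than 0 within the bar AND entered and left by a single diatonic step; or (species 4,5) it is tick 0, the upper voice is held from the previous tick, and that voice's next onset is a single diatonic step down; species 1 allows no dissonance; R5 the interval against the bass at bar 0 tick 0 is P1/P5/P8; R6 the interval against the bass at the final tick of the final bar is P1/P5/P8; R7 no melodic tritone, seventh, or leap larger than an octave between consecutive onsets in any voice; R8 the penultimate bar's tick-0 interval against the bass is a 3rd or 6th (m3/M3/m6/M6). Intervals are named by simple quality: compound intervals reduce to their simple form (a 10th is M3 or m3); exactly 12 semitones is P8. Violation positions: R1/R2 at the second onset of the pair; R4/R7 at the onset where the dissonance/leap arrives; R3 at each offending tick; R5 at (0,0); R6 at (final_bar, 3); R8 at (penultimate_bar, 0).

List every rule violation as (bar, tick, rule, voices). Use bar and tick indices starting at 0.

bar 0: v0=F3 v1=F4 downbeat P8
bar 1: v0=E3 v1=B3 downbeat P5
bar 2: v0=G3 v1=B3 downbeat M3
bar 3: v0=F3 v1=D4 downbeat M6
bar 4: v0=G3 v1=E4 downbeat M6
bar 5: v0=F3 v1=F4 downbeat P8
bar 6: v0=E3 v1=G3 downbeat m3
bar 7: v0=D3 v1=D4 downbeat P8
bar 8: v0=F3 v1=A3 downbeat M3
bar 9: v0=E3 v1=E4 downbeat P8
bar 10: v0=E3 v1=C4 downbeat m6
bar 11: v0=F3 v1=F4 downbeat P8
  -> R2 @ bar 1 tick 0 v(0, 1): F3/F4 P8 -> E3/B3 P5 similar
  -> R7 @ bar 1 tick 0 v(1,): F4->B3 leap 6st
  -> R7 @ bar 6 tick 0 v(1,): F4->G3 leap 10st
  -> R2 @ bar 11 tick 0 v(0, 1): E3/C4 m6 -> F3/F4 P8 similar

(1, 0, R2, (0, 1))
(1, 0, R7, (1,))
(6, 0, R7, (1,))
(11, 0, R2, (0, 1))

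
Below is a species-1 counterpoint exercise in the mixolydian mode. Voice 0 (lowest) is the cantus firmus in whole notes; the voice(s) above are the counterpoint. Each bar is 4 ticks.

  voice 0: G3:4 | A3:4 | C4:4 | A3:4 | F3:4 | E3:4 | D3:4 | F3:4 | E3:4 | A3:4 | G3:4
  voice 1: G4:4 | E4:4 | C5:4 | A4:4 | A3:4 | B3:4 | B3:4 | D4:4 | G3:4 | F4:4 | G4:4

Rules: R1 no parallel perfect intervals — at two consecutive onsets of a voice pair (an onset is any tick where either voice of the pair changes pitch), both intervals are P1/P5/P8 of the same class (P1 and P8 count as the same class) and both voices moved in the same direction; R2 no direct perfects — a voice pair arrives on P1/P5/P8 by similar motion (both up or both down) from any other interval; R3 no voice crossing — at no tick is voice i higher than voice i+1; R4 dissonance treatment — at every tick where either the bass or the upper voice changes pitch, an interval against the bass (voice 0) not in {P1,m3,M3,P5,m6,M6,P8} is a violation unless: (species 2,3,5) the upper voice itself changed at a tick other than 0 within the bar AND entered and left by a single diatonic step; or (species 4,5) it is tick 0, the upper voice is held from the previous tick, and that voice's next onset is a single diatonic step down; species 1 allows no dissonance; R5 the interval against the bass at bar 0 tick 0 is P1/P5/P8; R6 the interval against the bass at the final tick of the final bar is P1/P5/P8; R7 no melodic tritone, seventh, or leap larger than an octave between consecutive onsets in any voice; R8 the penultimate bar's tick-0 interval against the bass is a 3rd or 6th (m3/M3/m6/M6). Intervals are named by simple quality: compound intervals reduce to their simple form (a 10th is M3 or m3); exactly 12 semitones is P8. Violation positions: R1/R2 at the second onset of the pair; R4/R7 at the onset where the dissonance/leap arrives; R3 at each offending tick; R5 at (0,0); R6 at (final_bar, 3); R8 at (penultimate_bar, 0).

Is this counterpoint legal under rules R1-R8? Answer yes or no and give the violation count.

No (3 violations)

bar 0: v0=G3 v1=G4 (P8)
bar 1: v0=A3 v1=E4 (P5)
bar 2: v0=C4 v1=C5 (P8)
bar 3: v0=A3 v1=A4 (P8)
bar 4: v0=F3 v1=A3 (M3)
bar 5: v0=E3 v1=B3 (P5)
bar 6: v0=D3 v1=B3 (M6)
bar 7: v0=F3 v1=D4 (M6)
bar 8: v0=E3 v1=G3 (m3)
bar 9: v0=A3 v1=F4 (m6)
bar 10: v0=G3 v1=G4 (P8)
  R2 @ bar2.0: A3/E4 P5 -> C4/C5 P8 similar
  R1 @ bar3.0: C4/C5 P8 -> A3/A4 P8 similar
  R7 @ bar9.0: G3->F4 leap 10st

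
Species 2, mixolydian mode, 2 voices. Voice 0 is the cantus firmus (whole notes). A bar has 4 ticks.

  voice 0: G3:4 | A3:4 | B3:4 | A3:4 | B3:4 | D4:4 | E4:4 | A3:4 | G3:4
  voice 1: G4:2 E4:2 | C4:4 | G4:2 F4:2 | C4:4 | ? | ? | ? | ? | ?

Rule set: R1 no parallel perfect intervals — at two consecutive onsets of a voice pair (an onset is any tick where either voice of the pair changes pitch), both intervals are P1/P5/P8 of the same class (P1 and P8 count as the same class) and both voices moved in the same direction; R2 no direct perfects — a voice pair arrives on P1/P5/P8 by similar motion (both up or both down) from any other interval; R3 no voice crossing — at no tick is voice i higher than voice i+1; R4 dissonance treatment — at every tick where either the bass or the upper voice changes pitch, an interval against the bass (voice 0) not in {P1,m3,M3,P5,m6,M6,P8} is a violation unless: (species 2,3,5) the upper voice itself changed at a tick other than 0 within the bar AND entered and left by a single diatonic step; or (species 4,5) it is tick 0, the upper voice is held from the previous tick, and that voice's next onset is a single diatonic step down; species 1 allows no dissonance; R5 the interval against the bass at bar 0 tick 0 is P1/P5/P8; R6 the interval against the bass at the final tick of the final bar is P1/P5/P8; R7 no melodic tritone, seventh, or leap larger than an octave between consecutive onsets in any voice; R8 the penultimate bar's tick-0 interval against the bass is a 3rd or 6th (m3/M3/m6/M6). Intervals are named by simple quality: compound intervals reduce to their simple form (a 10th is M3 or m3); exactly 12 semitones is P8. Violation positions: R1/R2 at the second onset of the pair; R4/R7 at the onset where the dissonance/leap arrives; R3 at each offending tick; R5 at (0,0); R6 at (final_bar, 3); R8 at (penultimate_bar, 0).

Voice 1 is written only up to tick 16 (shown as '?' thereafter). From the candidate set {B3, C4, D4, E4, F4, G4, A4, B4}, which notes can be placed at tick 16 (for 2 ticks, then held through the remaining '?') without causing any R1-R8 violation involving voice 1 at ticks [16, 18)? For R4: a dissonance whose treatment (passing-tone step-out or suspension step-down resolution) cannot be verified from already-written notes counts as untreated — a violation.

B3: legal
C4: violates R4
D4: legal
E4: violates R4
F4: violates R4
G4: legal
A4: violates R4
B4: violates R2,R7

{B3, D4, G4}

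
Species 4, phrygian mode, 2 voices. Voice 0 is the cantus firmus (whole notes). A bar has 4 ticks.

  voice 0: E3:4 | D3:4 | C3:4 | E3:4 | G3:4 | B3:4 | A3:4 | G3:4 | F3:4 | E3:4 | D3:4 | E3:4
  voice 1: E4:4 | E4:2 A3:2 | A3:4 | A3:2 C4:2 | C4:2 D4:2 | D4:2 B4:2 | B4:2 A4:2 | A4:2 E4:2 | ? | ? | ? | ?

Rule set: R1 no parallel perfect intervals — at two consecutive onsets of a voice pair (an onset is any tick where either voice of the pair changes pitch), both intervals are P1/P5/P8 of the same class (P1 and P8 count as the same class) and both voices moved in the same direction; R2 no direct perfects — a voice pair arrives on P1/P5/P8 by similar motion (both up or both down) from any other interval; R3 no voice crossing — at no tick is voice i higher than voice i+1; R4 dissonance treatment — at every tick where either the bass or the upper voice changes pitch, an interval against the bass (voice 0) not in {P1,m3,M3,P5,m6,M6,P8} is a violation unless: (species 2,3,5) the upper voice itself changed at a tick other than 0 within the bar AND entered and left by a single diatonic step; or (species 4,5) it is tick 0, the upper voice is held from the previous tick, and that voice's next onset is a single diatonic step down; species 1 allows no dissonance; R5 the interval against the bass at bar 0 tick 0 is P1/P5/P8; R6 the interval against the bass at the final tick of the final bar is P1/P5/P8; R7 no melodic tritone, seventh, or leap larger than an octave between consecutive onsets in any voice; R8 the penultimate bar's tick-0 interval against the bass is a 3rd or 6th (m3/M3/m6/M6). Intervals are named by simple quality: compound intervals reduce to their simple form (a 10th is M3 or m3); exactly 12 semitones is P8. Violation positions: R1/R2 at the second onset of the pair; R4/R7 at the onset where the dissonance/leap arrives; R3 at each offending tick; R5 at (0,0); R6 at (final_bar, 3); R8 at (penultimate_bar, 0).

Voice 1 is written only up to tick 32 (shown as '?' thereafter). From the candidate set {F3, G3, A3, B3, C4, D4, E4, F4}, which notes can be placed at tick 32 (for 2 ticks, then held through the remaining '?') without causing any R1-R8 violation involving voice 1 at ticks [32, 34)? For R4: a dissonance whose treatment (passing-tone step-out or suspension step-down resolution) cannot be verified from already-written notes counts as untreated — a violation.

F3: violates R2,R7
G3: violates R4
A3: legal
B3: violates R4
C4: violates R2
D4: legal
E4: violates R4
F4: legal

{A3, D4, F4}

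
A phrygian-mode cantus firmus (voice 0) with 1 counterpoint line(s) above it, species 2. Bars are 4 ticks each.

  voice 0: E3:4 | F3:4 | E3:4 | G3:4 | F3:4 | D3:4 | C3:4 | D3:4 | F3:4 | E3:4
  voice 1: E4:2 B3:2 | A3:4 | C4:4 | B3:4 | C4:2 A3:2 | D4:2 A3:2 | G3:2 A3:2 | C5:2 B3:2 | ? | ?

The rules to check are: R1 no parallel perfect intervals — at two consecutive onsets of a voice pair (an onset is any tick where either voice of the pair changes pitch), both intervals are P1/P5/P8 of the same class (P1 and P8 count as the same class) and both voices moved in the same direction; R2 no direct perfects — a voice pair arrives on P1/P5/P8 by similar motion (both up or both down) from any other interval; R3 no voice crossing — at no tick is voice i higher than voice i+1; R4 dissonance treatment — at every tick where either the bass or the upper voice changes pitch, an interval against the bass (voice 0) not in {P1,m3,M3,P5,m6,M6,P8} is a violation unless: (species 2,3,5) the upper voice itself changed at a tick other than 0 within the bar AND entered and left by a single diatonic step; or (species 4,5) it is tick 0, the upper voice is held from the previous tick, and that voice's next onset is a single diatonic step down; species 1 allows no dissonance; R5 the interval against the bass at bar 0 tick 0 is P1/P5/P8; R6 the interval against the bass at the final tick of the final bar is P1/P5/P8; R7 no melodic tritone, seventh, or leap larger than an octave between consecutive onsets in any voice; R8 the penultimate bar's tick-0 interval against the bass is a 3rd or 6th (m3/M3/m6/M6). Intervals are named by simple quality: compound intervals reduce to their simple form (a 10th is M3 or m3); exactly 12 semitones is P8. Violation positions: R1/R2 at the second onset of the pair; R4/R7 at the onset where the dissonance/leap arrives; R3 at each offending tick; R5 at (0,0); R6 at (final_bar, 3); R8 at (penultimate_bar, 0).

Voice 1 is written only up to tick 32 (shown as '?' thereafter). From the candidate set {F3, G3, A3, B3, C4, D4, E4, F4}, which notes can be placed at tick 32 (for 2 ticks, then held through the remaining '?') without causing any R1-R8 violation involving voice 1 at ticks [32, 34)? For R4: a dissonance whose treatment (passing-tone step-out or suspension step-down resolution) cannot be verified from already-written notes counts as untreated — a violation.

F3: violates R7,R8
G3: violates R4,R8
A3: legal
B3: violates R4,R8
C4: violates R2,R8
D4: legal
E4: violates R4,R8
F4: violates R2,R7,R8

{A3, D4}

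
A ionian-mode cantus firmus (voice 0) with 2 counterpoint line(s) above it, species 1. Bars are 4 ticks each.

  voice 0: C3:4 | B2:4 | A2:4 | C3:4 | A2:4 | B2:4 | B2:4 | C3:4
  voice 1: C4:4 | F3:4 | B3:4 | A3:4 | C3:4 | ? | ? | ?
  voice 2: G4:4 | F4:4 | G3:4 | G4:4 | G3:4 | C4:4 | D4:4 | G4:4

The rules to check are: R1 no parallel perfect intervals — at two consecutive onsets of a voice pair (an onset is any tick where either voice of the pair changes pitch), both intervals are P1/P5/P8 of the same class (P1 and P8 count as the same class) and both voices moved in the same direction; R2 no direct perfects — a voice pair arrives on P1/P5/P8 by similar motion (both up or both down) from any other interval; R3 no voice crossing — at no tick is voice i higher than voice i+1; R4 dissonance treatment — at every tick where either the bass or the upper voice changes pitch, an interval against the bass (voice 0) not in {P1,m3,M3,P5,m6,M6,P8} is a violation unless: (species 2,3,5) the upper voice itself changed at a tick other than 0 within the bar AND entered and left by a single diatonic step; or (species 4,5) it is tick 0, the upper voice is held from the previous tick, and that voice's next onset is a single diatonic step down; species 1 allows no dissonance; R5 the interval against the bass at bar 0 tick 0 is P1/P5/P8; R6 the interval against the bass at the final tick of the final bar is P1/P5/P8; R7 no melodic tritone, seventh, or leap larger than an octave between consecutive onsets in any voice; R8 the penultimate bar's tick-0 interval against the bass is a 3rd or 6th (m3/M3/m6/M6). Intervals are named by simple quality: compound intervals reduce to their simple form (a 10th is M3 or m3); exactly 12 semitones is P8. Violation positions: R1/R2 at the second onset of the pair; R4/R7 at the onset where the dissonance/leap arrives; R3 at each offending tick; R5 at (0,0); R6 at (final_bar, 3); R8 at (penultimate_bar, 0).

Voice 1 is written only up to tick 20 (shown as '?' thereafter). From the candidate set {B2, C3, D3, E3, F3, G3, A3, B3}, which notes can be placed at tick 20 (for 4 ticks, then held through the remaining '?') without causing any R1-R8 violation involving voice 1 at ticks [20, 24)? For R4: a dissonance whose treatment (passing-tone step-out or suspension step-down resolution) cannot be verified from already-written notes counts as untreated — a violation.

{B2, D3, G3}

B2: legal
C3: violates R4
D3: legal
E3: violates R4
F3: violates R1,R4
G3: legal
A3: violates R4
B3: violates R2,R7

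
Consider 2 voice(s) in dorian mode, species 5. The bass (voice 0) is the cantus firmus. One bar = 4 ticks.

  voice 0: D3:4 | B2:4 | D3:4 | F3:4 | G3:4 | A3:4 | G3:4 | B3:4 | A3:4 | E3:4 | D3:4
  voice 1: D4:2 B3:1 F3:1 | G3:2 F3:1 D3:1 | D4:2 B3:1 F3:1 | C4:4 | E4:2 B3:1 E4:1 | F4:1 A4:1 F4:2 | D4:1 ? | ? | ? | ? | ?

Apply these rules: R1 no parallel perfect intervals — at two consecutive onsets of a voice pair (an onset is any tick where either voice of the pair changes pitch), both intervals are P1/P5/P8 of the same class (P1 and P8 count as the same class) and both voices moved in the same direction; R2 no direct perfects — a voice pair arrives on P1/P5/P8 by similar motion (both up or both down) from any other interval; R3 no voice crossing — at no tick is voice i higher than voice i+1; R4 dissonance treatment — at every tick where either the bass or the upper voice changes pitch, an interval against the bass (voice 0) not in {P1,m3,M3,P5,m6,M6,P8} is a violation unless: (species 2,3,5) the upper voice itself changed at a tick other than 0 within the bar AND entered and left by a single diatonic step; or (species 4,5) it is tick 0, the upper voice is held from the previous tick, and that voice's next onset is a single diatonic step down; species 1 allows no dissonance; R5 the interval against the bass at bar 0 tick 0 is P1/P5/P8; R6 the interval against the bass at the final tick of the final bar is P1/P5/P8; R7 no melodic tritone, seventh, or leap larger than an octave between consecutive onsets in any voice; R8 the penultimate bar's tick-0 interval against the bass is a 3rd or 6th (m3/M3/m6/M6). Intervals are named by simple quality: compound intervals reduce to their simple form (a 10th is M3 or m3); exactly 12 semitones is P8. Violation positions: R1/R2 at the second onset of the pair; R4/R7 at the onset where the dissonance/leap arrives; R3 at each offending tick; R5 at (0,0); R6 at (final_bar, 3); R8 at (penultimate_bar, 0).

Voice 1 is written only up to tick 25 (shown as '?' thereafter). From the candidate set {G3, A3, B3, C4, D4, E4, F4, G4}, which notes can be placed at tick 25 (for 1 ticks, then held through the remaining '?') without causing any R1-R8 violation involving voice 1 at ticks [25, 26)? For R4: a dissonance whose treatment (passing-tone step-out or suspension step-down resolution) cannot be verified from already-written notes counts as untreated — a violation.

{B3, D4, E4, G3, G4}

G3: legal
A3: violates R4
B3: legal
C4: violates R4
D4: legal
E4: legal
F4: violates R4
G4: legal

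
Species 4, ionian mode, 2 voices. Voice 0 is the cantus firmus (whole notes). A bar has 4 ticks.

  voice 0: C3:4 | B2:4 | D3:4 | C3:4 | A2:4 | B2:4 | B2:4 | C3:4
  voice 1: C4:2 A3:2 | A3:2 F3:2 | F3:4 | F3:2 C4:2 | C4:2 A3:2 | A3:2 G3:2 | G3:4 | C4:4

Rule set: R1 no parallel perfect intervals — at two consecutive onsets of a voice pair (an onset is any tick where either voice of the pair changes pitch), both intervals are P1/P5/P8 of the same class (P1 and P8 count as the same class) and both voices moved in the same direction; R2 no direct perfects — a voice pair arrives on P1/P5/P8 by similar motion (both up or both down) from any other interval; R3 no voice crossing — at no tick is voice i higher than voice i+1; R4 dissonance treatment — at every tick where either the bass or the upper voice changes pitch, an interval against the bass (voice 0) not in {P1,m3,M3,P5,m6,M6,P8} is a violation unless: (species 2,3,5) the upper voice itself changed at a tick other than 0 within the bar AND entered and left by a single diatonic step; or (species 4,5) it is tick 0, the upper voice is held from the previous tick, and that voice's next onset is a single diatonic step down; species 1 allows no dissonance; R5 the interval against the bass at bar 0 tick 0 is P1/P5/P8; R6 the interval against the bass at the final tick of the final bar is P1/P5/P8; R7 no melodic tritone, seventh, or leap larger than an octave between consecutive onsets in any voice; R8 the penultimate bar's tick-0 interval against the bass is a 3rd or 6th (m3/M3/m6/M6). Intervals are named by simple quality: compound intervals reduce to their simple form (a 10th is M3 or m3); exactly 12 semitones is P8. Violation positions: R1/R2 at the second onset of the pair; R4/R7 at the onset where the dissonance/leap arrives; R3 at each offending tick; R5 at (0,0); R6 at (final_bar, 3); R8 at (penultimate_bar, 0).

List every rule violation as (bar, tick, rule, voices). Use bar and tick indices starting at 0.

(1, 0, R4, (0, 1))
(1, 2, R4, (0, 1))
(3, 0, R4, (0, 1))
(7, 0, R2, (0, 1))

bar 0: v0=C3 v1=C4 downbeat P8
bar 1: v0=B2 v1=A3 downbeat m7
bar 2: v0=D3 v1=F3 downbeat m3
bar 3: v0=C3 v1=F3 downbeat P4
bar 4: v0=A2 v1=C4 downbeat m3
bar 5: v0=B2 v1=A3 downbeat m7
bar 6: v0=B2 v1=G3 downbeat m6
bar 7: v0=C3 v1=C4 downbeat P8
  -> R4 @ bar 1 tick 0 v(0, 1): B2/A3 m7 untreated
  -> R4 @ bar 1 tick 2 v(0, 1): B2/F3 TT untreated
  -> R4 @ bar 3 tick 0 v(0, 1): C3/F3 P4 untreated
  -> R2 @ bar 7 tick 0 v(0, 1): B2/G3 m6 -> C3/C4 P8 similar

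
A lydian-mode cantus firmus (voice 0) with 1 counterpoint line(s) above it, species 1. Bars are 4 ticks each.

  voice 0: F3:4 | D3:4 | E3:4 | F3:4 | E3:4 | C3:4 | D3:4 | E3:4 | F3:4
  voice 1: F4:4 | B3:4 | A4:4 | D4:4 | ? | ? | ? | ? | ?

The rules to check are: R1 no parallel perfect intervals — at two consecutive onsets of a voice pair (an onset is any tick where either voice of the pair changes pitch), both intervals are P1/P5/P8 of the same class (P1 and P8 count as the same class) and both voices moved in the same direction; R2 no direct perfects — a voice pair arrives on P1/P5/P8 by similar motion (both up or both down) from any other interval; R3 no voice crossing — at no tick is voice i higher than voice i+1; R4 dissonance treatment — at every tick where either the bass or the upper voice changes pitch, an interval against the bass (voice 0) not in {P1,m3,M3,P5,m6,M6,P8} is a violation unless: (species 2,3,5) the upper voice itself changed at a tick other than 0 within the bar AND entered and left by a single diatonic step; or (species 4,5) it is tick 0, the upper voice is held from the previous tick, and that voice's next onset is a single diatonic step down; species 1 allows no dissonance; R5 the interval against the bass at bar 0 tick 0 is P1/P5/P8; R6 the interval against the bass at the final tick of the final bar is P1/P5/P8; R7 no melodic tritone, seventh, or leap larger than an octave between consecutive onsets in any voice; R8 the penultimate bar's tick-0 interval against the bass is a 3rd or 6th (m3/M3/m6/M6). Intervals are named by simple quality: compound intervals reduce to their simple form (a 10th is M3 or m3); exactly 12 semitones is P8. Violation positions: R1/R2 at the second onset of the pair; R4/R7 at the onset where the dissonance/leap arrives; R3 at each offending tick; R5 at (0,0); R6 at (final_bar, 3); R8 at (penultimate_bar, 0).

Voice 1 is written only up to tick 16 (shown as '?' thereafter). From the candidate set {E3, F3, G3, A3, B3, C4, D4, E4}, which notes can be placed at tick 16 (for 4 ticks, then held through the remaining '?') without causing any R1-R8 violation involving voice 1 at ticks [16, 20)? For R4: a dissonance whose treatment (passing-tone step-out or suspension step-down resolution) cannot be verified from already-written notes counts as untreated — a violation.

{C4, E4, G3}

E3: violates R2,R7
F3: violates R4
G3: legal
A3: violates R4
B3: violates R2
C4: legal
D4: violates R4
E4: legal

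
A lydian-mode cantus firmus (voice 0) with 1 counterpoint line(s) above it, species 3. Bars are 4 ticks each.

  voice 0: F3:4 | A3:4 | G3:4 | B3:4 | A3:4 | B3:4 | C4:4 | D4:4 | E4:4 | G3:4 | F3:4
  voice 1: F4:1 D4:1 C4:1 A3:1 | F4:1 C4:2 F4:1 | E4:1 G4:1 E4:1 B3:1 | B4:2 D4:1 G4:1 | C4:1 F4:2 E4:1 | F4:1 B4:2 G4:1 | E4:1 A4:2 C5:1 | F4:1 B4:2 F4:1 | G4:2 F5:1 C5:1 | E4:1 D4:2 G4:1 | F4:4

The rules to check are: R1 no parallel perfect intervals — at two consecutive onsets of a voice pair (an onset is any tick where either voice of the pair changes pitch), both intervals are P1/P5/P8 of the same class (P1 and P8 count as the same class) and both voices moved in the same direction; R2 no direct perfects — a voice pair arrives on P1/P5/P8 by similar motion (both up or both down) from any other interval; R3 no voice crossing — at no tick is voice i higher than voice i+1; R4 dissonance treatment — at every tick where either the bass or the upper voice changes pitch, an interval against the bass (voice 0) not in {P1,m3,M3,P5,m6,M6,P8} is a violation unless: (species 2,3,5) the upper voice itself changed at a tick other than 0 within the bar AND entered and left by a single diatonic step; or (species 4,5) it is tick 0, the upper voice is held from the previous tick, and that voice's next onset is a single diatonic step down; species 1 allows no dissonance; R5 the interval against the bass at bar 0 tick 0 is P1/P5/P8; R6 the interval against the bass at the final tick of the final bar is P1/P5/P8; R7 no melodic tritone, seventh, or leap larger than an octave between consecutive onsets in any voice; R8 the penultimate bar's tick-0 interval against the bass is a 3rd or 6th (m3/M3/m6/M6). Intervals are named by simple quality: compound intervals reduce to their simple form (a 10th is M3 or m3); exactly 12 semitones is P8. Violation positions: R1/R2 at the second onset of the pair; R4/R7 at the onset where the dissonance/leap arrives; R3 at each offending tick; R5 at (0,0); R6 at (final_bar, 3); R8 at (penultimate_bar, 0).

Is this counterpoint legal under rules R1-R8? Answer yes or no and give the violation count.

bar 0: v0=F3 v1=F4 (P8)
bar 1: v0=A3 v1=F4 (m6)
bar 2: v0=G3 v1=E4 (M6)
bar 3: v0=B3 v1=B4 (P8)
bar 4: v0=A3 v1=C4 (m3)
bar 5: v0=B3 v1=F4 (TT)
bar 6: v0=C4 v1=E4 (M3)
bar 7: v0=D4 v1=F4 (m3)
bar 8: v0=E4 v1=G4 (m3)
bar 9: v0=G3 v1=E4 (M6)
bar 10: v0=F3 v1=F4 (P8)
  R2 @ bar3.0: G3/B3 M3 -> B3/B4 P8 similar
  R4 @ bar5.0: B3/F4 TT untreated
  R7 @ bar5.1: F4->B4 leap 6st
  R7 @ bar7.1: F4->B4 leap 6st
  R7 @ bar7.3: B4->F4 leap 6st
  R4 @ bar8.2: E4/F5 m2 untreated
  R7 @ bar8.2: G4->F5 leap 10st
  R1 @ bar10.0: G3/G4 P8 -> F3/F4 P8 similar

No (8 violations)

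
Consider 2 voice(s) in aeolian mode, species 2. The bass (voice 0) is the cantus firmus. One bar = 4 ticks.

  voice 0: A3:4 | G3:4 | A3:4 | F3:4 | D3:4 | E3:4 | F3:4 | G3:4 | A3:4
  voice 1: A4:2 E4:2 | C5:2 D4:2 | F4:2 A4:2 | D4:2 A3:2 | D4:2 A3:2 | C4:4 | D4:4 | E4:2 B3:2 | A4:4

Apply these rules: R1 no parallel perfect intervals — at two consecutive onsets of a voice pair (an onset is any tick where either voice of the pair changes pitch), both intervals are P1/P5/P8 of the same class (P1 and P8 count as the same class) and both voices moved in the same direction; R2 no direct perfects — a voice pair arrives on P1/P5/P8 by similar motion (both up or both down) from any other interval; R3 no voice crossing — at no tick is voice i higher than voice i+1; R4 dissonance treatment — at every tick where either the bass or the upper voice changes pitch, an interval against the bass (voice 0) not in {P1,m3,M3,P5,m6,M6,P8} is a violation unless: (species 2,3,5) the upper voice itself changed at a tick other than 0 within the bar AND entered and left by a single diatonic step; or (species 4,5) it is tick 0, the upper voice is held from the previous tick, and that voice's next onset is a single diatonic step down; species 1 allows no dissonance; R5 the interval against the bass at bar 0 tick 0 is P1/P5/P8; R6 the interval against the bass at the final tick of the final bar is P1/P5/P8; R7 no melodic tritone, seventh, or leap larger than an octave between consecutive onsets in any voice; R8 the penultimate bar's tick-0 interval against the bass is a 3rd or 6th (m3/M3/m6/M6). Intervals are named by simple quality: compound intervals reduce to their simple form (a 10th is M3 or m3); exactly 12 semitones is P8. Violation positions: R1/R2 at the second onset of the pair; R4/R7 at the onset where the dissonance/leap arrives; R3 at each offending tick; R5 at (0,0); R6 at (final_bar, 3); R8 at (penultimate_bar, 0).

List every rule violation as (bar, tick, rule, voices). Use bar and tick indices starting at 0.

bar 0: v0=A3 v1=A4 downbeat P8
bar 1: v0=G3 v1=C5 downbeat P4
bar 2: v0=A3 v1=F4 downbeat m6
bar 3: v0=F3 v1=D4 downbeat M6
bar 4: v0=D3 v1=D4 downbeat P8
bar 5: v0=E3 v1=C4 downbeat m6
bar 6: v0=F3 v1=D4 downbeat M6
bar 7: v0=G3 v1=E4 downbeat M6
bar 8: v0=A3 v1=A4 downbeat P8
  -> R4 @ bar 1 tick 0 v(0, 1): G3/C5 P4 untreated
  -> R7 @ bar 1 tick 2 v(1,): C5->D4 leap 10st
  -> R2 @ bar 8 tick 0 v(0, 1): G3/B3 M3 -> A3/A4 P8 similar
  -> R7 @ bar 8 tick 0 v(1,): B3->A4 leap 10st

(1, 0, R4, (0, 1))
(1, 2, R7, (1,))
(8, 0, R2, (0, 1))
(8, 0, R7, (1,))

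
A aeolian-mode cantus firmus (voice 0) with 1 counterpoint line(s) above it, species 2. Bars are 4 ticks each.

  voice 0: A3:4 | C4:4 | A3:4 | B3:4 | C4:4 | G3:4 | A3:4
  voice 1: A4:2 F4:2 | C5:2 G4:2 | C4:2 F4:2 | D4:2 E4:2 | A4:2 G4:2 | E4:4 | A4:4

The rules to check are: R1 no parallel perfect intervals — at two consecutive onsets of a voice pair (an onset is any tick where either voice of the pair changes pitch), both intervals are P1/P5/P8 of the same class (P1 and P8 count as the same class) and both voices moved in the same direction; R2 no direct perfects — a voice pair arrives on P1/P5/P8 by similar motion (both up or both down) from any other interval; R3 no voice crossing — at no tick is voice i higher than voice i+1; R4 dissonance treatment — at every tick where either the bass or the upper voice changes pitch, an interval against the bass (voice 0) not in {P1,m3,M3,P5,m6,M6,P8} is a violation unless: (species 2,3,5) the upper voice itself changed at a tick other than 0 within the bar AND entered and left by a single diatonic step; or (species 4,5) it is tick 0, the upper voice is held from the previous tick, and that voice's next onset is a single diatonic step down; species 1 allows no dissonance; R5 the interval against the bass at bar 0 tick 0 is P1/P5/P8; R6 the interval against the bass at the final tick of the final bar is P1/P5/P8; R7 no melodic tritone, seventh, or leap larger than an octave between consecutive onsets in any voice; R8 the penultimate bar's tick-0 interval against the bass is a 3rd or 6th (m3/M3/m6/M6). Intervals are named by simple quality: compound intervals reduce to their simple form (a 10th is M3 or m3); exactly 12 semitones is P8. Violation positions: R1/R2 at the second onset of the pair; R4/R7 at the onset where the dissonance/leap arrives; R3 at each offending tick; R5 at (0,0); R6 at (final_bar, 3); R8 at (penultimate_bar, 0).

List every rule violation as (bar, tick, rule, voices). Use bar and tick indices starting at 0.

bar 0: v0=A3 v1=A4 downbeat P8
bar 1: v0=C4 v1=C5 downbeat P8
bar 2: v0=A3 v1=C4 downbeat m3
bar 3: v0=B3 v1=D4 downbeat m3
bar 4: v0=C4 v1=A4 downbeat M6
bar 5: v0=G3 v1=E4 downbeat M6
bar 6: v0=A3 v1=A4 downbeat P8
  -> R2 @ bar 1 tick 0 v(0, 1): A3/F4 m6 -> C4/C5 P8 similar
  -> R4 @ bar 3 tick 2 v(0, 1): B3/E4 P4 untreated
  -> R2 @ bar 6 tick 0 v(0, 1): G3/E4 M6 -> A3/A4 P8 similar

(1, 0, R2, (0, 1))
(3, 2, R4, (0, 1))
(6, 0, R2, (0, 1))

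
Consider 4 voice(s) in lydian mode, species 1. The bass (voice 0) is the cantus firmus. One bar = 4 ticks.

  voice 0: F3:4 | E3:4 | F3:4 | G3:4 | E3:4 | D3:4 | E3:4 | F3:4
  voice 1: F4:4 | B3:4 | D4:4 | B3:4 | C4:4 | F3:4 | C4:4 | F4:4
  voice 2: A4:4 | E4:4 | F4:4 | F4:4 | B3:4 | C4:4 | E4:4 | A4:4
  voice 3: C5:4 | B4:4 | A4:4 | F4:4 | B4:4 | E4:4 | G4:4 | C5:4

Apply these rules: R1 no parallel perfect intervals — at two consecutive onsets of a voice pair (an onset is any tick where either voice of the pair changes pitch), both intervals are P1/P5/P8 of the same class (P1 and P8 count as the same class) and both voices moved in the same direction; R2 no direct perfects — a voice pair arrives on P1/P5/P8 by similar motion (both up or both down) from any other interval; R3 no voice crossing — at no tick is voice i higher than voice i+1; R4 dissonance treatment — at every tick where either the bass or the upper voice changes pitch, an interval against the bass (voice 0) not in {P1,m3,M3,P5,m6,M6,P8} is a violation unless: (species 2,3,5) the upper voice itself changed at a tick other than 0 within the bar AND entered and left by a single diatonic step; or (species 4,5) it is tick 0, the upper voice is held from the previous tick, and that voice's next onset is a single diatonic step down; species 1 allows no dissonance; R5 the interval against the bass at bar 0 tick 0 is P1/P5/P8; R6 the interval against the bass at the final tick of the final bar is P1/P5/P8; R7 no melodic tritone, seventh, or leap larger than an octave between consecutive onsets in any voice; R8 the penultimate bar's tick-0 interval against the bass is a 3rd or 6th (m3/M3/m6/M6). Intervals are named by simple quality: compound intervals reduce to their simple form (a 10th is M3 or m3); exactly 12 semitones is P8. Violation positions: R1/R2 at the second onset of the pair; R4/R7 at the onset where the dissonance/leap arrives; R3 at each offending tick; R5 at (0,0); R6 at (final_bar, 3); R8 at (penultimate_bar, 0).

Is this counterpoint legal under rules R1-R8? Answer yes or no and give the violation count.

bar 0: v0=F3 v1=F4 v2=A4 v3=C5 (P5)
bar 1: v0=E3 v1=B3 v2=E4 v3=B4 (P5)
bar 2: v0=F3 v1=D4 v2=F4 v3=A4 (M3)
bar 3: v0=G3 v1=B3 v2=F4 v3=F4 (m7)
bar 4: v0=E3 v1=C4 v2=B3 v3=B4 (P5)
bar 5: v0=D3 v1=F3 v2=C4 v3=E4 (M2)
bar 6: v0=E3 v1=C4 v2=E4 v3=G4 (m3)
bar 7: v0=F3 v1=F4 v2=A4 v3=C5 (P5)
  R5 @ bar0.0: opens on M3
  R1 @ bar1.0: F3/C5 P5 -> E3/B4 P5 similar
  R2 @ bar1.0: F3/F4 P8 -> E3/B3 P5 similar
  R2 @ bar1.0: F3/A4 M3 -> E3/E4 P8 similar
  R2 @ bar1.0: F4/C5 P5 -> B3/B4 P8 similar
  R2 @ bar1.0: A4/C5 m3 -> E4/B4 P5 similar
  R7 @ bar1.0: F4->B3 leap 6st
  R1 @ bar2.0: E3/E4 P8 -> F3/F4 P8 similar
  R4 @ bar3.0: G3/F4 m7 untreated
  R4 @ bar3.0: G3/F4 m7 untreated
  R2 @ bar4.0: G3/F4 m7 -> E3/B3 P5 similar
  R3 @ bar4.0: C4 above B3
  R7 @ bar4.0: F4->B3 leap 6st
  R7 @ bar4.0: F4->B4 leap 6st
  R3 @ bar4.1: C4 above B3
  R3 @ bar4.2: C4 above B3
  R3 @ bar4.3: C4 above B3
  R4 @ bar5.0: D3/C4 m7 untreated
  R4 @ bar5.0: D3/E4 M2 untreated
  R2 @ bar6.0: D3/C4 m7 -> E3/E4 P8 similar
  R2 @ bar6.0: F3/E4 M7 -> C4/G4 P5 similar
  R8 @ bar6.0: penult P8 not 3rd/6th
  R1 @ bar7.0: C4/G4 P5 -> F4/C5 P5 similar
  R2 @ bar7.0: E3/C4 m6 -> F3/F4 P8 similar
  R2 @ bar7.0: E3/G4 m3 -> F3/C5 P5 similar
  R6 @ bar7.3: closes on M3

No (26 violations)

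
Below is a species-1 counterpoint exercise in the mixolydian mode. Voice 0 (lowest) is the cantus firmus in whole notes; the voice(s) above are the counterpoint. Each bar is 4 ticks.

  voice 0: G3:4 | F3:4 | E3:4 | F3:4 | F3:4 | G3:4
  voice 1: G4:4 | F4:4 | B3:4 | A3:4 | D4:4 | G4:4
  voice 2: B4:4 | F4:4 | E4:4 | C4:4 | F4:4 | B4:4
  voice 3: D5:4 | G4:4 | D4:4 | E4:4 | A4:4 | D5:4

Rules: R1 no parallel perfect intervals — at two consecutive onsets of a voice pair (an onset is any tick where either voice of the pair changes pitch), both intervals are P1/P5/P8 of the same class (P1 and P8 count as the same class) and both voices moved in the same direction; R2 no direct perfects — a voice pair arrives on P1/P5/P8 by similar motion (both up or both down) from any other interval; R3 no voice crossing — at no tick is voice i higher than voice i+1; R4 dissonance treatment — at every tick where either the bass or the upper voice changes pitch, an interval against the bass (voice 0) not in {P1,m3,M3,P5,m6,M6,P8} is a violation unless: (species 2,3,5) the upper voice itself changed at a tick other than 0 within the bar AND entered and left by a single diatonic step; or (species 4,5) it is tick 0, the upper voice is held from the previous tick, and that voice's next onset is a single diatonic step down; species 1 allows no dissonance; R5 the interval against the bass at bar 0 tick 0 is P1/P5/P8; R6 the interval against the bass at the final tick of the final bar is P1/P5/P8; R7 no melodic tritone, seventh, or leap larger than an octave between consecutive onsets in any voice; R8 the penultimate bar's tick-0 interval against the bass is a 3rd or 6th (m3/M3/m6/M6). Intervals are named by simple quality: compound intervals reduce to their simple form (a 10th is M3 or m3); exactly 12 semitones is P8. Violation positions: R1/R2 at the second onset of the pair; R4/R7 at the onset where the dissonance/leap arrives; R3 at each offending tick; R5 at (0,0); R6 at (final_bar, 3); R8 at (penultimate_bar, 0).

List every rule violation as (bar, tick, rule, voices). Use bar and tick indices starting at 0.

bar 0: v0=G3 v1=G4 v2=B4 v3=D5 downbeat P5
bar 1: v0=F3 v1=F4 v2=F4 v3=G4 downbeat M2
bar 2: v0=E3 v1=B3 v2=E4 v3=D4 downbeat m7
bar 3: v0=F3 v1=A3 v2=C4 v3=E4 downbeat M7
bar 4: v0=F3 v1=D4 v2=F4 v3=A4 downbeat M3
bar 5: v0=G3 v1=G4 v2=B4 v3=D5 downbeat P5
  -> R5 @ bar 0 tick 0 v(0, 2): opens on M3
  -> R1 @ bar 1 tick 0 v(0, 1): G3/G4 P8 -> F3/F4 P8 similar
  -> R2 @ bar 1 tick 0 v(0, 2): G3/B4 M3 -> F3/F4 P8 similar
  -> R2 @ bar 1 tick 0 v(1, 2): G4/B4 M3 -> F4/F4 P1 similar
  -> R4 @ bar 1 tick 0 v(0, 3): F3/G4 M2 untreated
  -> R7 @ bar 1 tick 0 v(2,): B4->F4 leap 6st
  -> R1 @ bar 2 tick 0 v(0, 2): F3/F4 P8 -> E3/E4 P8 similar
  -> R2 @ bar 2 tick 0 v(0, 1): F3/F4 P8 -> E3/B3 P5 similar
  -> R3 @ bar 2 tick 0 v(2, 3): E4 above D4
  -> R4 @ bar 2 tick 0 v(0, 3): E3/D4 m7 untreated
  -> R7 @ bar 2 tick 0 v(1,): F4->B3 leap 6st
  -> R3 @ bar 2 tick 1 v(2, 3): E4 above D4
  -> R3 @ bar 2 tick 2 v(2, 3): E4 above D4
  -> R3 @ bar 2 tick 3 v(2, 3): E4 above D4
  -> R4 @ bar 3 tick 0 v(0, 3): F3/E4 M7 untreated
  -> R1 @ bar 4 tick 0 v(1, 3): A3/E4 P5 -> D4/A4 P5 similar
  -> R8 @ bar 4 tick 0 v(0, 2): penult P8 not 3rd/6th
  -> R1 @ bar 5 tick 0 v(1, 3): D4/A4 P5 -> G4/D5 P5 similar
  -> R2 @ bar 5 tick 0 v(0, 1): F3/D4 M6 -> G3/G4 P8 similar
  -> R2 @ bar 5 tick 0 v(0, 3): F3/A4 M3 -> G3/D5 P5 similar
  -> R7 @ bar 5 tick 0 v(2,): F4->B4 leap 6st
  -> R6 @ bar 5 tick 3 v(0, 2): closes on M3

(0, 0, R5, (0, 2))
(1, 0, R1, (0, 1))
(1, 0, R2, (0, 2))
(1, 0, R2, (1, 2))
(1, 0, R4, (0, 3))
(1, 0, R7, (2,))
(2, 0, R1, (0, 2))
(2, 0, R2, (0, 1))
(2, 0, R3, (2, 3))
(2, 0, R4, (0, 3))
(2, 0, R7, (1,))
(2, 1, R3, (2, 3))
(2, 2, R3, (2, 3))
(2, 3, R3, (2, 3))
(3, 0, R4, (0, 3))
(4, 0, R1, (1, 3))
(4, 0, R8, (0, 2))
(5, 0, R1, (1, 3))
(5, 0, R2, (0, 1))
(5, 0, R2, (0, 3))
(5, 0, R7, (2,))
(5, 3, R6, (0, 2))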